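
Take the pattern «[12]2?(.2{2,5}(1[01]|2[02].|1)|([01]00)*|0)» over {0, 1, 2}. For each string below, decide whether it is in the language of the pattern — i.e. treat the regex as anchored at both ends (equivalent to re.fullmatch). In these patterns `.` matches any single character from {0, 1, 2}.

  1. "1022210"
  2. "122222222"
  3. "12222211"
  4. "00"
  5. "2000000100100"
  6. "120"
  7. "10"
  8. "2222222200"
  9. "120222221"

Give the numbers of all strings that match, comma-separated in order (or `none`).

1, 2, 3, 5, 6, 7, 8, 9

1 → match
2 → match
3 → match
4 → no match
5 → match
6 → match
7 → match
8 → match
9 → match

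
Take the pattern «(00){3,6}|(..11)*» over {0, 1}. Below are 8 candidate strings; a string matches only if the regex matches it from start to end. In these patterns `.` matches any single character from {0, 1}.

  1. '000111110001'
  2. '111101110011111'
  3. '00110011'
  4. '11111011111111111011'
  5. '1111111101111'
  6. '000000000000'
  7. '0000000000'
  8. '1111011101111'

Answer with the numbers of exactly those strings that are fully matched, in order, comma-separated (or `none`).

3, 4, 6, 7

1. '000111110001' → no match
2 → no match
3. '00110011' → match
4 → match
5 → no match
6. '000000000000' → match
7. '0000000000' → match
8 → no match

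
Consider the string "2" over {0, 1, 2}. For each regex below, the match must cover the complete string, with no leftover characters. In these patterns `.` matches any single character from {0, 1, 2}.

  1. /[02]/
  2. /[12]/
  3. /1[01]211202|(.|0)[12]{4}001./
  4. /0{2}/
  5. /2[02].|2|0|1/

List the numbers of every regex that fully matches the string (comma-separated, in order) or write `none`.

1, 2, 5

1 → match
2 → match
3 → no match
4 → no match — must start with "0"
5 → match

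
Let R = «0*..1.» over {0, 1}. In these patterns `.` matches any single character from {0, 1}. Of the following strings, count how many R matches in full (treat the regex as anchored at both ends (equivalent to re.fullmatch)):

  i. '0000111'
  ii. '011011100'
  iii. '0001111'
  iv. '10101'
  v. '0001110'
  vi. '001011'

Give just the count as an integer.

4

i → match
ii → no match
iii → match
iv → no match
v → match
vi → match
Total matched: 4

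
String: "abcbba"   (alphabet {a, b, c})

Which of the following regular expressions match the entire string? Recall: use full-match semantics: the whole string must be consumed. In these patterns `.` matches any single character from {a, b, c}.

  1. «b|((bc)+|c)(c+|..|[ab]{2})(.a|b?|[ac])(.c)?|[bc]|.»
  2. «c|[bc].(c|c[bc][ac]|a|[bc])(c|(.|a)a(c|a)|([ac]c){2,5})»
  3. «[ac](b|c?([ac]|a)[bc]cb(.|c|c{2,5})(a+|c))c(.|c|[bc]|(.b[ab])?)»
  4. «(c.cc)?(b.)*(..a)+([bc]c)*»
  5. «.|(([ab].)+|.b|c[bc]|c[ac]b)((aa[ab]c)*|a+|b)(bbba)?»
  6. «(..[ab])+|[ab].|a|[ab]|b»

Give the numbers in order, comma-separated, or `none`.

1 → no match
2 → no match
3 → match
4 → no match
5 → no match
6 → no match

3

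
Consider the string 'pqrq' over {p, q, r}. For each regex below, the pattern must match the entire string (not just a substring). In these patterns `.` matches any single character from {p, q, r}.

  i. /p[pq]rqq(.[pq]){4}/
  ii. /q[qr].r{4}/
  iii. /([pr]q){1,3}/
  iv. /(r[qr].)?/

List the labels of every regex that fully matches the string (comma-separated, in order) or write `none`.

iii

i → no match
ii → no match — must start with 'q'
iii → match
iv → no match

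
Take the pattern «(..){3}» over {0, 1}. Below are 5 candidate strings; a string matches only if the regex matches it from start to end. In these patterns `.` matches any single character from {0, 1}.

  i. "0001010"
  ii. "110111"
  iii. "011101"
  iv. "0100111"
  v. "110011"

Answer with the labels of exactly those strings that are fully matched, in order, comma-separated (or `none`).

i. "0001010" → no match
ii. "110111" → match
iii. "011101" → match
iv. "0100111" → no match
v. "110011" → match

ii, iii, v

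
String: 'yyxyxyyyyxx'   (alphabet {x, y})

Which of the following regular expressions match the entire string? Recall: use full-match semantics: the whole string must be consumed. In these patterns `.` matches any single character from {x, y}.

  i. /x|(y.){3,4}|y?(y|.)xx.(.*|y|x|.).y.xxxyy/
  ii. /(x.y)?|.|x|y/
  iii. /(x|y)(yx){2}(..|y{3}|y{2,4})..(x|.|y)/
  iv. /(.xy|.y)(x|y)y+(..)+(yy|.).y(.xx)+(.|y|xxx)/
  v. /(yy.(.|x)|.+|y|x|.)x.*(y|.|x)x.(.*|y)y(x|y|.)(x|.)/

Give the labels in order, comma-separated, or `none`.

iii, v

i → no match
ii → no match
iii → match
iv → no match
v → match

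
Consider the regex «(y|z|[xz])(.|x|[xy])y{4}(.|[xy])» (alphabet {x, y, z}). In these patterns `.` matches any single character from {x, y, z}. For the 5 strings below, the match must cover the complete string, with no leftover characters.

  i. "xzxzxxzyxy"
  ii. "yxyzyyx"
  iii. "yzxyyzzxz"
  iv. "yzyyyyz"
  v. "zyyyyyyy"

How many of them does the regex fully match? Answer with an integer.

1

i → no match
ii → no match
iii → no match
iv → match
v → no match
Total matched: 1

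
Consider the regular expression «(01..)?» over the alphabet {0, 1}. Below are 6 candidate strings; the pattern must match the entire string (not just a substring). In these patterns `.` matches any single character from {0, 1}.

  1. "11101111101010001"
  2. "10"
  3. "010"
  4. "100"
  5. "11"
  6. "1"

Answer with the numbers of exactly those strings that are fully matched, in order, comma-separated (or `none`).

none

1 → no match
2 → no match
3 → no match
4 → no match
5 → no match
6 → no match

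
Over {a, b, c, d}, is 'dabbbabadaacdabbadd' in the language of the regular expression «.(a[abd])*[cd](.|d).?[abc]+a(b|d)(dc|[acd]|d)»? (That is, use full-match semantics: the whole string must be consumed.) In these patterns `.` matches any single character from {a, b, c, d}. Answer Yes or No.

No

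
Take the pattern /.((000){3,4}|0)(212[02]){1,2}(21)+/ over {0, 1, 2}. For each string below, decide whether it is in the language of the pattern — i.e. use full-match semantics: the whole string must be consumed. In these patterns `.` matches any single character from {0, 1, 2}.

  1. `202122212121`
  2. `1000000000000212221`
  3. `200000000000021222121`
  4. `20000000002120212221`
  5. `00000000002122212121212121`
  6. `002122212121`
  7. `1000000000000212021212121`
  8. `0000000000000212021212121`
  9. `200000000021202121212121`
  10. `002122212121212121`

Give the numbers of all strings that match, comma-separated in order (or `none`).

1 → match
2 → match
3 → match
4 → match
5 → match
6 → match
7 → match
8 → match
9 → match
10 → match

1, 2, 3, 4, 5, 6, 7, 8, 9, 10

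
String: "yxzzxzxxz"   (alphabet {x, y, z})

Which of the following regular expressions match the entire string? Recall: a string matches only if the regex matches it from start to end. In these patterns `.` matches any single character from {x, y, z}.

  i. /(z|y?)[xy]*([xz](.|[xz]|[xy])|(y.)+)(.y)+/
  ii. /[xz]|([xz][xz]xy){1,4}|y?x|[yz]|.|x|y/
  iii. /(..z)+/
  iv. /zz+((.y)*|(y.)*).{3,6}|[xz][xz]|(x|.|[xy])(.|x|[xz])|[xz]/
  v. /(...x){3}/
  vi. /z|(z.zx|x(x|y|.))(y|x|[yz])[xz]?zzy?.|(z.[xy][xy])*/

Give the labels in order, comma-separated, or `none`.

i → no match — must end with "y"
ii → no match
iii → match
iv → no match
v → no match — must end with "x"
vi → no match

iii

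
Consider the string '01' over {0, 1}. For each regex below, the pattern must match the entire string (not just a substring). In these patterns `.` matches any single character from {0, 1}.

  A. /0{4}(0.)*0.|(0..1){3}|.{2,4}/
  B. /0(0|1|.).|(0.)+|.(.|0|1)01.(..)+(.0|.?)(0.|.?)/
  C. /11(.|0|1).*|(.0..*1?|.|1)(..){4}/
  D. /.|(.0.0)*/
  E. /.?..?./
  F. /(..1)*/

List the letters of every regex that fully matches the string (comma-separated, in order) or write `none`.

A, B, E

A → match
B → match
C → no match
D → no match
E → match
F → no match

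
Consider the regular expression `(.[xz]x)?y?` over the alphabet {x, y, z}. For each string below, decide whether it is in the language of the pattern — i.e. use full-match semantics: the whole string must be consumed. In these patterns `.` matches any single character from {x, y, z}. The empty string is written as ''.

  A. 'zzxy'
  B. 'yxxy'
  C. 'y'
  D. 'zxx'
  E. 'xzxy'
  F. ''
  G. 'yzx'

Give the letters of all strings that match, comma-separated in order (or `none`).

A. 'zzxy' → match
B. 'yxxy' → match
C. 'y' → match
D. 'zxx' → match
E. 'xzxy' → match
F. '' → match
G. 'yzx' → match

A, B, C, D, E, F, G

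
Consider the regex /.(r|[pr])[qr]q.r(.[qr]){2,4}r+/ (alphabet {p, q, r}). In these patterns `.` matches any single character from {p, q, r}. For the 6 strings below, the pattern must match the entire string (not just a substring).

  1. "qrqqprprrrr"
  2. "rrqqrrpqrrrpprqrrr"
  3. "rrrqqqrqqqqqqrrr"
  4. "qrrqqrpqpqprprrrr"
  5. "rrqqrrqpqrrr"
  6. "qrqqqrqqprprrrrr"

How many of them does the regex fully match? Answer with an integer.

3

1 → match
2 → no match
3 → no match
4 → match
5 → no match
6 → match
Total matched: 3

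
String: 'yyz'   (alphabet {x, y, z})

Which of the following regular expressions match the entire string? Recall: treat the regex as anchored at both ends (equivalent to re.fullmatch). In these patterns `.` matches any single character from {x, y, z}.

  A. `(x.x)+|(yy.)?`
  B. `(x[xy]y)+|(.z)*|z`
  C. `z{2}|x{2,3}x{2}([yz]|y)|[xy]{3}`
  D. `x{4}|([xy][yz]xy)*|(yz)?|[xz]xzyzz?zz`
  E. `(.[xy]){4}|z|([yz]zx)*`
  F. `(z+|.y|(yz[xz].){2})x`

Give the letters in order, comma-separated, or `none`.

A → match
B → no match
C → no match
D → no match
E → no match
F → no match — must end with 'x'

A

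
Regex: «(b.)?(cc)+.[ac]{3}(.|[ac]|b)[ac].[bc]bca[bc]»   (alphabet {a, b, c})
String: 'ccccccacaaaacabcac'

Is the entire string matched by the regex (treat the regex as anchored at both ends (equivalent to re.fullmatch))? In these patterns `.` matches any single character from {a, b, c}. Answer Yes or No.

No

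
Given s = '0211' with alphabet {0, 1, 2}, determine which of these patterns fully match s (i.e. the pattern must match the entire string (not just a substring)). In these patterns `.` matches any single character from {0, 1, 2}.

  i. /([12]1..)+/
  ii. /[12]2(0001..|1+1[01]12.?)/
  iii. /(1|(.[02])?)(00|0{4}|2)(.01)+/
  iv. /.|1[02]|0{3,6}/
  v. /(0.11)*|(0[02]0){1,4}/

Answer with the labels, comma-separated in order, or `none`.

i → no match
ii → no match
iii → no match — must end with '01'
iv → no match
v → match

v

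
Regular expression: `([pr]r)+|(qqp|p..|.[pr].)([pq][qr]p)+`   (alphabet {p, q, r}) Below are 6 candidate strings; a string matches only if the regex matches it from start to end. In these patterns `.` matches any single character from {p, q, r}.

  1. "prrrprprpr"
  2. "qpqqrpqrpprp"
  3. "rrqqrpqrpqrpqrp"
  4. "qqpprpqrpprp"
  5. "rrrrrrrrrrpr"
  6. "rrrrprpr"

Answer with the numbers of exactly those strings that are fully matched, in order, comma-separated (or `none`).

1, 2, 3, 4, 5, 6

1. "prrrprprpr" → match
2. "qpqqrpqrpprp" → match
3 → match
4. "qqpprpqrpprp" → match
5. "rrrrrrrrrrpr" → match
6. "rrrrprpr" → match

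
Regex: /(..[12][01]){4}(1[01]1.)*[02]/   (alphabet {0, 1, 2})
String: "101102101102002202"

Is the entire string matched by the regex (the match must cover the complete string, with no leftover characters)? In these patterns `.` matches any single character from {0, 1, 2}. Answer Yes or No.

No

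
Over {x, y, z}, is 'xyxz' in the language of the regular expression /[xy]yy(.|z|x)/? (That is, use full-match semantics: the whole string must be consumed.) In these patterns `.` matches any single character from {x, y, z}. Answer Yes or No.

No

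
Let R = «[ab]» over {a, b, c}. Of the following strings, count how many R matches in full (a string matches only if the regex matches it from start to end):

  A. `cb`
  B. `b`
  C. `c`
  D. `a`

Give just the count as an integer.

2

A → no match
B → match
C → no match
D → match
Total matched: 2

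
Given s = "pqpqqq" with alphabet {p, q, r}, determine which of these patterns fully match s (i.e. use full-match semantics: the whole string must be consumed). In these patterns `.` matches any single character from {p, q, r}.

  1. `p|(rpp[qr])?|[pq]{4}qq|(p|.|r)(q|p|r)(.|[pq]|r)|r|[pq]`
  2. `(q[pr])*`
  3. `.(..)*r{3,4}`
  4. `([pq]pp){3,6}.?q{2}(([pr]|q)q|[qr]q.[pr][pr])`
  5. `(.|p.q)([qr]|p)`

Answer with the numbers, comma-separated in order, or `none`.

1 → match
2 → no match
3 → no match — must end with "r"
4 → no match
5 → no match

1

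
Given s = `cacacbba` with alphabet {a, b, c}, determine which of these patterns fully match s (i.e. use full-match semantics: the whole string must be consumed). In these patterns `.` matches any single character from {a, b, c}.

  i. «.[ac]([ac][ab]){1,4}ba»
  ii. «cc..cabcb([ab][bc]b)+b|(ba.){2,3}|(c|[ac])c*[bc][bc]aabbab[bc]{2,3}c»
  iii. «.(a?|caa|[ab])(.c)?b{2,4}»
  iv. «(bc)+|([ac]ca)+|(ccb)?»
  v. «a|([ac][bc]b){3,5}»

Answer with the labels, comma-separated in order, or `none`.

i

i → match
ii → no match
iii → no match — must end with `b`
iv → no match
v → no match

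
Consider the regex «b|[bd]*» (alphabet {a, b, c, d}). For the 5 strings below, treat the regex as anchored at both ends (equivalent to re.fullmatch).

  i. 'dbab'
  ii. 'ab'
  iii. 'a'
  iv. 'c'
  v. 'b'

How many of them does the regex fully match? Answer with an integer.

1

i → no match
ii → no match
iii → no match
iv → no match
v → match
Total matched: 1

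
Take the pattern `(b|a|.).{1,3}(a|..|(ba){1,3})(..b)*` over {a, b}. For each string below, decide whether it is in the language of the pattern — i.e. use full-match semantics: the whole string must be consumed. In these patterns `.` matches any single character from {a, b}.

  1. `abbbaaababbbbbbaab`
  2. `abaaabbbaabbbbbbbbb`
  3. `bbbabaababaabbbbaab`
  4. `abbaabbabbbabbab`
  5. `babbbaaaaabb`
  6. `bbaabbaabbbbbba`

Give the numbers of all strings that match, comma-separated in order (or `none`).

4

1 → no match
2 → no match
3 → no match
4 → match
5 → no match
6 → no match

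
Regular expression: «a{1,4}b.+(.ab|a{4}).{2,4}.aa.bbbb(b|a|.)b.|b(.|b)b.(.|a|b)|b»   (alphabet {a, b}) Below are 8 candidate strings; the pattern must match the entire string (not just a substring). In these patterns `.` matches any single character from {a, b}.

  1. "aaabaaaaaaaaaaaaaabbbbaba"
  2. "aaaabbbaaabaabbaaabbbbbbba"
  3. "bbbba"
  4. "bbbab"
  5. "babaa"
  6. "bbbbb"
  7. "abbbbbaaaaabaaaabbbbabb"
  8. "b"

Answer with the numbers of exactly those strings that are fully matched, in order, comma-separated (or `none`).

1, 2, 3, 4, 5, 6, 7, 8

1 → match
2 → match
3 → match
4 → match
5 → match
6 → match
7 → match
8 → match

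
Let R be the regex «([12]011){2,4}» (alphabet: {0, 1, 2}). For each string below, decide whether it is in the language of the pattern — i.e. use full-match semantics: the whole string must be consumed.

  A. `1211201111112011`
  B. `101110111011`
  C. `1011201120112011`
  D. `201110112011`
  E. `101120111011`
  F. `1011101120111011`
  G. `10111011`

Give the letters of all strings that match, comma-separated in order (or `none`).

B, C, D, E, F, G

A → no match
B → match
C → match
D → match
E → match
F → match
G → match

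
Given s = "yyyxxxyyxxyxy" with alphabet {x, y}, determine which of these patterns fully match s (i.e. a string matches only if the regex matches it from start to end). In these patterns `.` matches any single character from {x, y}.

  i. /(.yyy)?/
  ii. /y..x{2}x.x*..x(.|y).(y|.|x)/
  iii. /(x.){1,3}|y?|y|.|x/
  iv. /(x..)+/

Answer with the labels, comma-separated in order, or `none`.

i → no match
ii → match
iii → no match
iv → no match — must start with "x"

ii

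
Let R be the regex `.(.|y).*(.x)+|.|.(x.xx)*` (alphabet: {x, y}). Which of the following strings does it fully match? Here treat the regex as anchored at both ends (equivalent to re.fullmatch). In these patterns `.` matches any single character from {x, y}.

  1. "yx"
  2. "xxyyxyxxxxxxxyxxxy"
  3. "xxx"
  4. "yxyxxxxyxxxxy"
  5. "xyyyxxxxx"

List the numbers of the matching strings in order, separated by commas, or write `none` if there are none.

5

1. "yx" → no match
2 → no match
3. "xxx" → no match
4 → no match
5. "xyyyxxxxx" → match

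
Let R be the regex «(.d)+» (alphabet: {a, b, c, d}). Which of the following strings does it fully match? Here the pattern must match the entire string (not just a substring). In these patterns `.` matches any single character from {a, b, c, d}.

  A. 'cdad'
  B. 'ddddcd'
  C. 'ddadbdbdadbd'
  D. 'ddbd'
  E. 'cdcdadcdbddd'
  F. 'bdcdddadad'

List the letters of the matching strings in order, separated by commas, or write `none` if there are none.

A, B, C, D, E, F

A → match
B → match
C → match
D → match
E → match
F → match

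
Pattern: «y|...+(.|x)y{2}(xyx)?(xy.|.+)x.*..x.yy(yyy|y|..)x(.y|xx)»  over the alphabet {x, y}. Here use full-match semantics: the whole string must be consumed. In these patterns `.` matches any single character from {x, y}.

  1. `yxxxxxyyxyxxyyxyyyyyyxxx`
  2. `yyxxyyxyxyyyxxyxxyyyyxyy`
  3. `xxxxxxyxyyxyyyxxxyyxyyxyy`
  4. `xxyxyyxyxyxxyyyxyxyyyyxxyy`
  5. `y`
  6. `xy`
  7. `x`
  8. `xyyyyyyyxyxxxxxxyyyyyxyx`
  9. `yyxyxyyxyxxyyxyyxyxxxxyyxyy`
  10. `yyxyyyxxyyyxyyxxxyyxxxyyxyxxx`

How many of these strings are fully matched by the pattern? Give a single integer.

1 → match
2 → match
3 → no match
4 → match
5 → match
6 → no match
7 → no match
8 → no match
9 → no match
10 → match
Total matched: 5

5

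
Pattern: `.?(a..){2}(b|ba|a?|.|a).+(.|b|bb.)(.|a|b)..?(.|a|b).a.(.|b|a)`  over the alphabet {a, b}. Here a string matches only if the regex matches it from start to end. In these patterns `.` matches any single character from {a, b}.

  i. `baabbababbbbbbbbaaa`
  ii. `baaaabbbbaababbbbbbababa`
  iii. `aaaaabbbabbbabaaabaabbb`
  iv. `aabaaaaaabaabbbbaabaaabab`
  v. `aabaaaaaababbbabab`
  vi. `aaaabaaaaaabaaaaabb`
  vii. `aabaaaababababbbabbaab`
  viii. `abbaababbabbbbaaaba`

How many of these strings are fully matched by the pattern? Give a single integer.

4

i → no match
ii → match
iii → no match
iv → no match
v → no match
vi → match
vii → match
viii → match
Total matched: 4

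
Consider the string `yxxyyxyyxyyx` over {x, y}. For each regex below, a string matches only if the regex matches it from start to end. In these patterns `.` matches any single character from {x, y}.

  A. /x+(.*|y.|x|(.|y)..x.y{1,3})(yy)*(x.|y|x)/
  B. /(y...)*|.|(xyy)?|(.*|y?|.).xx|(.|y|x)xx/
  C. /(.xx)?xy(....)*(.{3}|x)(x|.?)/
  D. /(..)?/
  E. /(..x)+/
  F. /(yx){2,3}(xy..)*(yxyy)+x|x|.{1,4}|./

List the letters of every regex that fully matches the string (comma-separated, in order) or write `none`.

E

A → no match — must start with `x`
B → no match
C → no match
D → no match
E → match
F → no match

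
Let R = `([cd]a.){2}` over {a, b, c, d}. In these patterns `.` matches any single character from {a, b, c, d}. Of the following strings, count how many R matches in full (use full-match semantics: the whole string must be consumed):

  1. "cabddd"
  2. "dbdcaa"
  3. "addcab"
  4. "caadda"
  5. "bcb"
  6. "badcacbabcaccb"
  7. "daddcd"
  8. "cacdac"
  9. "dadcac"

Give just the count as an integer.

2

1 → no match
2 → no match
3 → no match
4 → no match
5 → no match
6 → no match
7 → no match
8 → match
9 → match
Total matched: 2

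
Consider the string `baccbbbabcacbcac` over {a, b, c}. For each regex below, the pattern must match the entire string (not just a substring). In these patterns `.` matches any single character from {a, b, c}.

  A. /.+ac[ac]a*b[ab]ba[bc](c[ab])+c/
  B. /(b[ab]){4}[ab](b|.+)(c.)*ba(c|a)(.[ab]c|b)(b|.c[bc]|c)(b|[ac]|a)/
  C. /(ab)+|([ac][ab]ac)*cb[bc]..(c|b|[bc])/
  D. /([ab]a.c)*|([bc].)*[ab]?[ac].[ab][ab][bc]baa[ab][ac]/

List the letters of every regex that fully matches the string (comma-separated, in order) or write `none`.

A → match
B → no match
C → no match
D → no match

A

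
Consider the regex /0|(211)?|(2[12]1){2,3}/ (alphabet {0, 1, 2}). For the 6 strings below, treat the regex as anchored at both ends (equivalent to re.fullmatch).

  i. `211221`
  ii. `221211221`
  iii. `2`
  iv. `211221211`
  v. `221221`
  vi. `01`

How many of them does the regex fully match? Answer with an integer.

i → match
ii → match
iii → no match
iv → match
v → match
vi → no match
Total matched: 4

4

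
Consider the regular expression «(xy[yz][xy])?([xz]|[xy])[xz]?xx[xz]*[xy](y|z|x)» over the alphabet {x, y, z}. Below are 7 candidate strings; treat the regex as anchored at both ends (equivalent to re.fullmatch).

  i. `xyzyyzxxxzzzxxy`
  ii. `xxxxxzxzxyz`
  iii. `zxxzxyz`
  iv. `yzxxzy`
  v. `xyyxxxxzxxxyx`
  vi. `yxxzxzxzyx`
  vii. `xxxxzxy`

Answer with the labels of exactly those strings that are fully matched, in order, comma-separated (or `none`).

i → match
ii → match
iii → match
iv → no match
v → match
vi → match
vii → match

i, ii, iii, v, vi, vii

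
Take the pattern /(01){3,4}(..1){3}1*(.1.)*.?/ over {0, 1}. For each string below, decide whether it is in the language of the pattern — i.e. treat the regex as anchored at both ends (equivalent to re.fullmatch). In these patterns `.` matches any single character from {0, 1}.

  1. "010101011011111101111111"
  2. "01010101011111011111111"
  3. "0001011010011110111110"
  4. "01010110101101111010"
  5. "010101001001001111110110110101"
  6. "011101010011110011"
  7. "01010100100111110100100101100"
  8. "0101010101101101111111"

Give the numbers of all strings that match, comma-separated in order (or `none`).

1 → no match
2 → match
3 → no match — must start with "01"
4 → match
5 → match
6 → no match
7 → match
8 → match

2, 4, 5, 7, 8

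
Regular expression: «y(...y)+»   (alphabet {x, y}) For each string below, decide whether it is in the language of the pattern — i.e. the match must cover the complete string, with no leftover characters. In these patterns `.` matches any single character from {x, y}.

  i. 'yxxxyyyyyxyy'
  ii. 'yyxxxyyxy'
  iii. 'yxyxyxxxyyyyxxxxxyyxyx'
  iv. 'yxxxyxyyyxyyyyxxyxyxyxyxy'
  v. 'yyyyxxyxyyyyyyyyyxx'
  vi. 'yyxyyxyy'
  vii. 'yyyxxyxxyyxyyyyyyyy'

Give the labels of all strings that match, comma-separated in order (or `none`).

i. 'yxxxyyyyyxyy' → no match
ii. 'yyxxxyyxy' → no match
iii → no match — must end with 'y'
iv → match
v → no match — must end with 'y'
vi. 'yyxyyxyy' → no match
vii → no match

iv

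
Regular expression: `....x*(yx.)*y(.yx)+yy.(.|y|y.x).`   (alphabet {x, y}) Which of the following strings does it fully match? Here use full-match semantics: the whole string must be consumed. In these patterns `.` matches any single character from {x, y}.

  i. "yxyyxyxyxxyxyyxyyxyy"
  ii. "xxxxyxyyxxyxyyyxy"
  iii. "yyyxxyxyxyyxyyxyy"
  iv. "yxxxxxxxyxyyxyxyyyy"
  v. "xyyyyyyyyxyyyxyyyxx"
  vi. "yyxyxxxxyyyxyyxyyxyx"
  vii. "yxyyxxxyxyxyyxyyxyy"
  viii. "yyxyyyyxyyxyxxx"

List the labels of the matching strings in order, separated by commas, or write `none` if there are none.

i → match
ii → no match
iii → match
iv → no match
v → no match
vi → match
vii → match
viii → match

i, iii, vi, vii, viii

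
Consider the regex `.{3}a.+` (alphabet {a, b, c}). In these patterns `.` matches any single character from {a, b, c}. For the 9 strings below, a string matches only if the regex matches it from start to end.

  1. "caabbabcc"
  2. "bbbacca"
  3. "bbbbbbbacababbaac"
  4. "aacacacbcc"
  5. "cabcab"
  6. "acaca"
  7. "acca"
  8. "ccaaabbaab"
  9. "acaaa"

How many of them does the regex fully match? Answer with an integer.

1. "caabbabcc" → no match
2. "bbbacca" → match
3 → no match
4. "aacacacbcc" → match
5. "cabcab" → no match
6. "acaca" → no match
7. "acca" → no match
8. "ccaaabbaab" → match
9. "acaaa" → match
Total matched: 4

4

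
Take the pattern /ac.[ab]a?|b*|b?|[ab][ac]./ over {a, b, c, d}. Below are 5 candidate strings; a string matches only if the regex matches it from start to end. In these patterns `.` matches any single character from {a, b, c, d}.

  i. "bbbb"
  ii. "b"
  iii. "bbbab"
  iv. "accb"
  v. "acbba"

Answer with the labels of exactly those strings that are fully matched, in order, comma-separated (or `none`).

i, ii, iv, v

i. "bbbb" → match
ii. "b" → match
iii. "bbbab" → no match
iv. "accb" → match
v. "acbba" → match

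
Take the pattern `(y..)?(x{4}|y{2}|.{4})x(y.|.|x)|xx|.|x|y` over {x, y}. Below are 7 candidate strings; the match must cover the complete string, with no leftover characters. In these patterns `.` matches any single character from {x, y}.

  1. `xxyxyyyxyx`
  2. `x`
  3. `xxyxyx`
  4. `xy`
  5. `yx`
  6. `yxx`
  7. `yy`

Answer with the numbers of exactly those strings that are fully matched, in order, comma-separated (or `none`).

2

1. `xxyxyyyxyx` → no match
2. `x` → match
3. `xxyxyx` → no match
4. `xy` → no match
5. `yx` → no match
6. `yxx` → no match
7. `yy` → no match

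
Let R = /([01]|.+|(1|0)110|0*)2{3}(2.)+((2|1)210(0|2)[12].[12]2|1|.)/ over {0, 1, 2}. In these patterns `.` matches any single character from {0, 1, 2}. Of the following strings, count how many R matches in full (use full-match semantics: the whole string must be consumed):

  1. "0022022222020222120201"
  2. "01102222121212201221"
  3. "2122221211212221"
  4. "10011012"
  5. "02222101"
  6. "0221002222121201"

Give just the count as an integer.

2

1 → match
2 → no match
3 → no match
4. "10011012" → no match
5. "02222101" → no match
6 → match
Total matched: 2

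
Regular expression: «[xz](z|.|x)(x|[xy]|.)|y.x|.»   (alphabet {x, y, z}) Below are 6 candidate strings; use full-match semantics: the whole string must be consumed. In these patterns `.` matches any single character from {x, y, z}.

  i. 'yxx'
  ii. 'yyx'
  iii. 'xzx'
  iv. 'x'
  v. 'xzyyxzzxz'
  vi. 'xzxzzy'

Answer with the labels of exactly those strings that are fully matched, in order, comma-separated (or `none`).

i → match
ii → match
iii → match
iv → match
v → no match
vi → no match

i, ii, iii, iv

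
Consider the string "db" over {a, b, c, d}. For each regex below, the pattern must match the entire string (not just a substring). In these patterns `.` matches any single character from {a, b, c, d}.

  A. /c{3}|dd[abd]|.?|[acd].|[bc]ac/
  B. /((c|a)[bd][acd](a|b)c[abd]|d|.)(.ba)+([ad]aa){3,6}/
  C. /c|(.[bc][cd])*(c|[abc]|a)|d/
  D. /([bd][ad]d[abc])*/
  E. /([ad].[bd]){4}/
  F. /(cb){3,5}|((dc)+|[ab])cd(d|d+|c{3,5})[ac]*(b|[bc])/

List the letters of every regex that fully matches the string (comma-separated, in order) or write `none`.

A → match
B → no match — must end with "aa"
C → no match
D → no match
E → no match
F → no match

A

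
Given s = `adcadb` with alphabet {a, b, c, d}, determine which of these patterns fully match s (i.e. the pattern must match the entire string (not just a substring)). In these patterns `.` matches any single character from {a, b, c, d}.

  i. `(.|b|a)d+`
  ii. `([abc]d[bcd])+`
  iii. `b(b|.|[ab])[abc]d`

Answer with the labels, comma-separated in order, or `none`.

ii

i → no match — must end with `d`
ii → match
iii → no match — must start with `b`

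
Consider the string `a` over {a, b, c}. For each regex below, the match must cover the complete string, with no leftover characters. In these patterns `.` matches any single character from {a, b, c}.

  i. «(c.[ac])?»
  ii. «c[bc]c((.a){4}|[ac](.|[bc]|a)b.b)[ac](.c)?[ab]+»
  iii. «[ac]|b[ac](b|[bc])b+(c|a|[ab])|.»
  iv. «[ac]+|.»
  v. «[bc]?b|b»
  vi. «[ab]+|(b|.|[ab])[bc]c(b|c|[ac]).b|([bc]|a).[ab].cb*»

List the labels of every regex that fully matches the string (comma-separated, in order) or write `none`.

i → no match
ii → no match — must start with `c`
iii → match
iv → match
v → no match — must end with `b`
vi → match

iii, iv, vi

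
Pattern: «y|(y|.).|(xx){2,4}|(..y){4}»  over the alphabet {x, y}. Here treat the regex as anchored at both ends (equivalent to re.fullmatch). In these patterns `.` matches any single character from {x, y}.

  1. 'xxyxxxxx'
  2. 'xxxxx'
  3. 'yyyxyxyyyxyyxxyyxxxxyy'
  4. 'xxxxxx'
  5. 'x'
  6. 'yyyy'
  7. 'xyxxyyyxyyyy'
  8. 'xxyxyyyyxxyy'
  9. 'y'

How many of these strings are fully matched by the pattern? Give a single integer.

1 → no match
2 → no match
3 → no match
4 → match
5 → no match
6 → no match
7 → no match
8 → no match
9 → match
Total matched: 2

2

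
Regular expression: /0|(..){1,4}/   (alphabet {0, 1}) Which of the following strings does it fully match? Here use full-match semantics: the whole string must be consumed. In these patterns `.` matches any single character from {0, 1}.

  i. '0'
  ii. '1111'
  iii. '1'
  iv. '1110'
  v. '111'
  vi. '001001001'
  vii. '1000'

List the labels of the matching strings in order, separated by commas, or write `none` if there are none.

i, ii, iv, vii

i. '0' → match
ii. '1111' → match
iii. '1' → no match
iv. '1110' → match
v. '111' → no match
vi. '001001001' → no match
vii. '1000' → match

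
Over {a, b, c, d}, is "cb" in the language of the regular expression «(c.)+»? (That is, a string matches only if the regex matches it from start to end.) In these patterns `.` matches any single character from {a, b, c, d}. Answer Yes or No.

Yes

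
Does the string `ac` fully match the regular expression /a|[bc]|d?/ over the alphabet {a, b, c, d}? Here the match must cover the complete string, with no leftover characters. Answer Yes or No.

No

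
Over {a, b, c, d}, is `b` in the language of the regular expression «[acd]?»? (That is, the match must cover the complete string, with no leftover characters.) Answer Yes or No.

No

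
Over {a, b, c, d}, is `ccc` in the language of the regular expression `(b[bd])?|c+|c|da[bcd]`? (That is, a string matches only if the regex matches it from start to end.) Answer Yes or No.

Yes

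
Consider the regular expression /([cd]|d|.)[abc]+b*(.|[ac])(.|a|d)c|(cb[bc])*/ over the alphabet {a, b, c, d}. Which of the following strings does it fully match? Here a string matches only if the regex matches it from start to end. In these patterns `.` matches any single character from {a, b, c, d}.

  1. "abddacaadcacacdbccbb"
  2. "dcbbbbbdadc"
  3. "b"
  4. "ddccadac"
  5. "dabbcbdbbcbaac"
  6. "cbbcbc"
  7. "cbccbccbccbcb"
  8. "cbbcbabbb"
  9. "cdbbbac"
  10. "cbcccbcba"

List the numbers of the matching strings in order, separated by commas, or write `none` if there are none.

6

1 → no match
2 → no match
3 → no match
4 → no match
5 → no match
6 → match
7 → no match
8 → no match
9 → no match
10 → no match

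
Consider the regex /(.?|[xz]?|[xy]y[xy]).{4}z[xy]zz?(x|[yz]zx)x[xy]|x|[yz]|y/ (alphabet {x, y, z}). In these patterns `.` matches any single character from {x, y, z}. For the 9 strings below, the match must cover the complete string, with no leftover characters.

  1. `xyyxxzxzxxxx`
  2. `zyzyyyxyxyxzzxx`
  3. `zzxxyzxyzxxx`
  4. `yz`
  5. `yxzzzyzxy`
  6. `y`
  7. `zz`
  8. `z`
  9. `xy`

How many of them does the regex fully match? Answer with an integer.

2

1 → no match
2 → no match
3 → no match
4 → no match
5 → no match
6 → match
7 → no match
8 → match
9 → no match
Total matched: 2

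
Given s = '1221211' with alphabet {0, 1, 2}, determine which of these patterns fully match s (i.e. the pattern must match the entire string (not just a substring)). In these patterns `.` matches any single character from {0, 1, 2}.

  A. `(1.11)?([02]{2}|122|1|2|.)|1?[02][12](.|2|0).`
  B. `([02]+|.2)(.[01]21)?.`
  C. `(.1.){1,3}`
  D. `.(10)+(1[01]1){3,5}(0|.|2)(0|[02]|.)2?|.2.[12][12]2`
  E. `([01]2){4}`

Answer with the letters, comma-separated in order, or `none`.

A → no match
B → match
C → no match
D → no match
E → no match — must end with '2'

B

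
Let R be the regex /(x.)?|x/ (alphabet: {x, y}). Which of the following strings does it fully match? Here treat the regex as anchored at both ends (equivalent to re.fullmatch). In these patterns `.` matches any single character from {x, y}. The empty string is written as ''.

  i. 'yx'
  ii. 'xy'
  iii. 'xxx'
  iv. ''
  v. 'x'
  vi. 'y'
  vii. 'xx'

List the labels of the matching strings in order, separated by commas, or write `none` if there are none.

ii, iv, v, vii

i. 'yx' → no match
ii. 'xy' → match
iii. 'xxx' → no match
iv. '' → match
v. 'x' → match
vi. 'y' → no match
vii. 'xx' → match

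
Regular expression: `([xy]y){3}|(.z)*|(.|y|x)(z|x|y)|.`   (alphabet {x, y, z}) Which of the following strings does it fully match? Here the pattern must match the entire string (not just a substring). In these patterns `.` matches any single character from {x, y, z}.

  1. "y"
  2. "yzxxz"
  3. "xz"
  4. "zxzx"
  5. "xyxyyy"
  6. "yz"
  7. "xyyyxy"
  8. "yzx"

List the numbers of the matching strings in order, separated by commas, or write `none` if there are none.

1, 3, 5, 6, 7

1 → match
2 → no match
3 → match
4 → no match
5 → match
6 → match
7 → match
8 → no match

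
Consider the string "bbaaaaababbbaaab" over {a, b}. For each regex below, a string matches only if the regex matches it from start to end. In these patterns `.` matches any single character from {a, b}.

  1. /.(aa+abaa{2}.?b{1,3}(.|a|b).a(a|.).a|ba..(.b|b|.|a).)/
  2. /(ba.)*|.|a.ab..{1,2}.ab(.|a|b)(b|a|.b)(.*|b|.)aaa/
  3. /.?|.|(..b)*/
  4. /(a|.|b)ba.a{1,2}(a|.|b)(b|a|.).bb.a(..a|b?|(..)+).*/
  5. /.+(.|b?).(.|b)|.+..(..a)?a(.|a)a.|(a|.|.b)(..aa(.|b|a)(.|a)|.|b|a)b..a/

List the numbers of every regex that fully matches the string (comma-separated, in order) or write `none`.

4, 5

1 → no match
2 → no match
3 → no match
4 → match
5 → match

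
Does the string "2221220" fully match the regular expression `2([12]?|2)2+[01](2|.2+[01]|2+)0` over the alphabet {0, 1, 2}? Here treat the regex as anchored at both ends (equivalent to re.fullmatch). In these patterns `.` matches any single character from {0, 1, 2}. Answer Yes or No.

Yes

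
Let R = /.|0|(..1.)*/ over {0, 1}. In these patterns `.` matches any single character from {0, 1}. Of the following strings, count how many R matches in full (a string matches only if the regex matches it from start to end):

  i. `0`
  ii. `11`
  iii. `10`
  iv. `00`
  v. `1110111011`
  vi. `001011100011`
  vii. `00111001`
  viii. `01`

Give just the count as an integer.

2

i → match
ii → no match
iii → no match
iv → no match
v → no match
vi → match
vii → no match
viii → no match
Total matched: 2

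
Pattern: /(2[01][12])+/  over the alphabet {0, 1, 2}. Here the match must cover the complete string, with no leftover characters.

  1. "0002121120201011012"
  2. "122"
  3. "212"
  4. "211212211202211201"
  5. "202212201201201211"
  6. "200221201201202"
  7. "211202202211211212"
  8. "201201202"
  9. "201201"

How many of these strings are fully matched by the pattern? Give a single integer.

1 → no match — must start with "2"
2 → no match — must start with "2"
3 → match
4 → match
5 → match
6 → no match
7 → match
8 → match
9 → match
Total matched: 6

6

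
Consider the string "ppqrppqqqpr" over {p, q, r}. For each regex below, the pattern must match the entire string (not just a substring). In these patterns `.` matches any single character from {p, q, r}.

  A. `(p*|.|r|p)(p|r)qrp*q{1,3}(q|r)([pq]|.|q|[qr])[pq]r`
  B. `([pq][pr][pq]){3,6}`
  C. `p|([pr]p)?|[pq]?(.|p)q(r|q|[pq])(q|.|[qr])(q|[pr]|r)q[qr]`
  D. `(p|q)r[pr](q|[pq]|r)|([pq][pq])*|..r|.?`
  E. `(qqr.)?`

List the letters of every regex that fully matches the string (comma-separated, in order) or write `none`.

A → match
B → no match
C → no match
D → no match
E → no match

A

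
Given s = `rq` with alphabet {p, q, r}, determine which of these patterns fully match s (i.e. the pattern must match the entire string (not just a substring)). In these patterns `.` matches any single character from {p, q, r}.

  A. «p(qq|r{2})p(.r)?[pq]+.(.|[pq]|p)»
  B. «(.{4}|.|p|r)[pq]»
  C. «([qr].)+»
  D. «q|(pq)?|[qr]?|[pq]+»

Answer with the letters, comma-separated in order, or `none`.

A → no match — must start with `p`
B → match
C → match
D → no match

B, C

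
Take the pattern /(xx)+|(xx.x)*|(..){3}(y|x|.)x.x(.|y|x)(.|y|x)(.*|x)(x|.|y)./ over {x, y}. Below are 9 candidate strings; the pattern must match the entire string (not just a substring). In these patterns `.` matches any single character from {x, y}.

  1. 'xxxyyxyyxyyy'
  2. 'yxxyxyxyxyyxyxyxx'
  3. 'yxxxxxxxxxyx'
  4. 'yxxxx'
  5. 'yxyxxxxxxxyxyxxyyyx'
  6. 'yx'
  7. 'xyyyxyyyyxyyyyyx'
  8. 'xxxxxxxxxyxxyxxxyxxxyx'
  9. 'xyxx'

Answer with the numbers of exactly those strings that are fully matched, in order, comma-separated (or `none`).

1. 'xxxyyxyyxyyy' → no match
2 → no match
3. 'yxxxxxxxxxyx' → no match
4. 'yxxxx' → no match
5 → match
6. 'yx' → no match
7 → no match
8 → no match
9. 'xyxx' → no match

5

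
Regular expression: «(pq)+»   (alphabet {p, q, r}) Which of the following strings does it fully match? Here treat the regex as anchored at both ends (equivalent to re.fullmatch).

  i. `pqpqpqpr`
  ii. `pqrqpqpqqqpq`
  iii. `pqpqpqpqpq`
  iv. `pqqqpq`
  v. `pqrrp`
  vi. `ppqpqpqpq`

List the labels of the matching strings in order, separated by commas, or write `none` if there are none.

iii

i → no match — must end with `pq`
ii → no match
iii → match
iv → no match
v → no match — must end with `pq`
vi → no match — must start with `pq`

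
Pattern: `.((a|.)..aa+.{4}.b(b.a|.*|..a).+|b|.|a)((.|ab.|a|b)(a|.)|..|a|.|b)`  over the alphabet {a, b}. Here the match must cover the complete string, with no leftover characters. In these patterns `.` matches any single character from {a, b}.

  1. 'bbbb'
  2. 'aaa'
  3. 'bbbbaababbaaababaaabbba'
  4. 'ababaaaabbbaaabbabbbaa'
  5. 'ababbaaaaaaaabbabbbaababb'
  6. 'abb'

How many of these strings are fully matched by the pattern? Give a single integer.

3

1 → match
2 → match
3 → no match
4 → no match
5 → no match
6 → match
Total matched: 3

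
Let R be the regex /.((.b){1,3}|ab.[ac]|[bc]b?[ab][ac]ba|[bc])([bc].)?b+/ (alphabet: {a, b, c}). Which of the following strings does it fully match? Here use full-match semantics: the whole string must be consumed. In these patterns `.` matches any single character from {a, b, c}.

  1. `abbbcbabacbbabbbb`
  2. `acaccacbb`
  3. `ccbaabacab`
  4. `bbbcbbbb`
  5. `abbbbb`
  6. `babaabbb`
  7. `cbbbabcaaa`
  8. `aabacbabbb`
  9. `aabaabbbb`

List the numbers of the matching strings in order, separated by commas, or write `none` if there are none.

1 → no match
2 → no match
3 → match
4 → match
5 → match
6 → match
7 → no match — must end with `b`
8 → match
9 → match

3, 4, 5, 6, 8, 9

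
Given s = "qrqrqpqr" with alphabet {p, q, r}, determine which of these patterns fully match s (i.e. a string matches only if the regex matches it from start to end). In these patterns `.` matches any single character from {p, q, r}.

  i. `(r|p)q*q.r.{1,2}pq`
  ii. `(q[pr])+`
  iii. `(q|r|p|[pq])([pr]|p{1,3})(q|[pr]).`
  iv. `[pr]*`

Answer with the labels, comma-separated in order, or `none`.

i → no match — must end with "pq"
ii → match
iii → no match
iv → no match

ii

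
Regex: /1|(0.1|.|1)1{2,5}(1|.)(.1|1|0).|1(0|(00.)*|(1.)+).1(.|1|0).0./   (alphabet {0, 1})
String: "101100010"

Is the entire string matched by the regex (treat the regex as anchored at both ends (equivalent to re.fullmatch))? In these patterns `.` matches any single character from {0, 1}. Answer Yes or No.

No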